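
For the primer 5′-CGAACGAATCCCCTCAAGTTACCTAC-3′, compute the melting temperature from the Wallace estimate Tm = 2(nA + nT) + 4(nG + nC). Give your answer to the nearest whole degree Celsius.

78°C

Base counts: A=8, T=5, G=3, C=10 (length 26).
Tm = 2·(8+5) + 4·(3+10) = 2·13 + 4·13 = 26 + 52 = 78°C.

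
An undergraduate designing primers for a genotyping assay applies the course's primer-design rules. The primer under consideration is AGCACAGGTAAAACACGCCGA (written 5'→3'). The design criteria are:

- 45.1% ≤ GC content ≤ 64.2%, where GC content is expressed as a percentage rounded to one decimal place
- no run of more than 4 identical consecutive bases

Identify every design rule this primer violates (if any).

Meets all criteria.

Base counts: A=9, T=1, G=5, C=6 (length 21).
GC content: GC 11/21 = 52.4% ✓
homopolymer run: longest run = 4 ✓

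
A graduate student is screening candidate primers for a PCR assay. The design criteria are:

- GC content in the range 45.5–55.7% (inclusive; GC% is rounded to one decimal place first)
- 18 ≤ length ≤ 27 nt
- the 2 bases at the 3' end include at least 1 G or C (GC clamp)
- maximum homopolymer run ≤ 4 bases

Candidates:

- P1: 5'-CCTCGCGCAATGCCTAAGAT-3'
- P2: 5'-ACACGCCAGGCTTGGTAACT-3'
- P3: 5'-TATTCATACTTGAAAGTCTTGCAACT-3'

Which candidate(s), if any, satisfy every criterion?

P1 (20 nt, A=5 T=4 G=4 C=7): GC 11/20 = 55.0% ✓; length 20 ✓; 3' end AT has 0 G/C, need ≥1 ✗; longest run = 2 ✓ — fails.
P2 (20 nt, A=5 T=4 G=5 C=6): GC 11/20 = 55.0% ✓; length 20 ✓; 3' end CT has 1 G/C ✓; longest run = 2 ✓ — passes.
P3 (26 nt, A=8 T=10 G=3 C=5): GC 8/26 = 30.8%, outside 45.5–55.7% ✗; length 26 ✓; 3' end CT has 1 G/C ✓; longest run = 3 ✓ — fails.

P2 only.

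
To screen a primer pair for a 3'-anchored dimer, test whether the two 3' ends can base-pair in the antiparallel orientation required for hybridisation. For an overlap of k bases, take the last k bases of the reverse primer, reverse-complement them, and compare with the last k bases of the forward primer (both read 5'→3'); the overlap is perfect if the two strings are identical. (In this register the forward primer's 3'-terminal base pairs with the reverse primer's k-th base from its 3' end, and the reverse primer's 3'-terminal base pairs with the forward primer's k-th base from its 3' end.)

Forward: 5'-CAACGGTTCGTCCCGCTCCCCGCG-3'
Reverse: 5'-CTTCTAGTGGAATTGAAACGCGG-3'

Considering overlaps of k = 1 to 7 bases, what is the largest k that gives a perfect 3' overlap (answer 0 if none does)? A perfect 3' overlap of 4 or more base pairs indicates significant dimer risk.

Last 7 bases (5'→3') — forward …CCCCGCG, reverse …AACGCGG.
Reverse complement of the reverse primer's last 7 bases: CCGCGTT; its first k bases are the reverse complement of the reverse primer's last k bases, so a perfect k-base overlap needs the forward primer's last k bases to equal them.
Comparing (forward last k vs required): k=1: G vs C ✗; k=2: CG vs CC ✗; k=3: GCG vs CCG ✗; k=4: CGCG vs CCGC ✗; k=5: CCGCG vs CCGCG ✓; k=6: CCCGCG vs CCGCGT ✗; k=7: CCCCGCG vs CCGCGTT ✗.
Only k = 5 is perfect, so the longest perfect 3' overlap is 5.

Longest perfect overlap: 5 complementary base pairs; significant dimer risk (threshold 4).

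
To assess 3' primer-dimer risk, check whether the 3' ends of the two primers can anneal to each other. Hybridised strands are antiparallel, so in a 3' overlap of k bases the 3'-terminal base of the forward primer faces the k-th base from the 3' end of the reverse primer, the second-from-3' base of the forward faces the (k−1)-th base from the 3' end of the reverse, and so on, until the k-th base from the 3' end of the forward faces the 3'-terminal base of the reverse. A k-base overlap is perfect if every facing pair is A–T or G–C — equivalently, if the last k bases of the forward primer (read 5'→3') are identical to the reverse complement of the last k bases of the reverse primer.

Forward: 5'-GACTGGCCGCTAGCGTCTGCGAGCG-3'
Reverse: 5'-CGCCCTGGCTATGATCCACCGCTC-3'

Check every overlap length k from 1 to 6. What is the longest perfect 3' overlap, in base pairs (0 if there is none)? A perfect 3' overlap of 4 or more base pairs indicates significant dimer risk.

Longest perfect overlap: 5 complementary base pairs; significant dimer risk (threshold 4).

Last 6 bases (5'→3') — forward …CGAGCG, reverse …CCGCTC.
Reverse complement of the reverse primer's last 6 bases: GAGCGG; its first k bases are the reverse complement of the reverse primer's last k bases, so a perfect k-base overlap needs the forward primer's last k bases to equal them.
Comparing (forward last k vs required): k=1: G vs G ✓; k=2: CG vs GA ✗; k=3: GCG vs GAG ✗; k=4: AGCG vs GAGC ✗; k=5: GAGCG vs GAGCG ✓; k=6: CGAGCG vs GAGCGG ✗.
Perfect overlaps at k = 1, 5; the largest is 5.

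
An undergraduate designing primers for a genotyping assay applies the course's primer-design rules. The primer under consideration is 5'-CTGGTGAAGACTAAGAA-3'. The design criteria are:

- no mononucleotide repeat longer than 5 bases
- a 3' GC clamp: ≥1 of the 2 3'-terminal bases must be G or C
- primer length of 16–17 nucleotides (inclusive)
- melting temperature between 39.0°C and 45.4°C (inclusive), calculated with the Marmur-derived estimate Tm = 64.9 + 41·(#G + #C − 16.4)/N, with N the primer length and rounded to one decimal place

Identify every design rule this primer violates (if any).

Base counts: A=7, T=3, G=5, C=2 (length 17).
homopolymer run: longest run = 2 ✓
GC clamp: 3' end AA has 0 G/C, need ≥1 ✗
length: length 17 ✓
Tm: Tm = 64.9 + 41·(7 − 16.4)/17 = 42.2°C ✓

Fails: GC clamp.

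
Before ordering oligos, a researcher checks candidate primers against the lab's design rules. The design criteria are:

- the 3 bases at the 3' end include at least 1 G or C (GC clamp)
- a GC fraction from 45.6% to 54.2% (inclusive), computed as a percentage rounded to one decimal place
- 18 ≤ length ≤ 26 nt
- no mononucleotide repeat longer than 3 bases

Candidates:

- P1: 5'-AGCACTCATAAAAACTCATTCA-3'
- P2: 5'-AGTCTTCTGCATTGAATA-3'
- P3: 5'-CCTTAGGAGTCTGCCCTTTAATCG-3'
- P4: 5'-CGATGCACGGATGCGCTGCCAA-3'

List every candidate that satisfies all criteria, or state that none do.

P1 (22 nt, A=10 T=5 G=1 C=6): 3' end TCA has 1 G/C ✓; GC 7/22 = 31.8%, outside 45.6–54.2% ✗; length 22 ✓; longest run = 5, exceeds 3 ✗ — fails.
P2 (18 nt, A=5 T=7 G=3 C=3): 3' end ATA has 0 G/C, need ≥1 ✗; GC 6/18 = 33.3%, outside 45.6–54.2% ✗; length 18 ✓; longest run = 2 ✓ — fails.
P3 (24 nt, A=4 T=8 G=5 C=7): 3' end TCG has 2 G/C ✓; GC 12/24 = 50.0% ✓; length 24 ✓; longest run = 3 ✓ — passes.
P4 (22 nt, A=5 T=3 G=7 C=7): 3' end CAA has 1 G/C ✓; GC 14/22 = 63.6%, outside 45.6–54.2% ✗; length 22 ✓; longest run = 2 ✓ — fails.

P3 only.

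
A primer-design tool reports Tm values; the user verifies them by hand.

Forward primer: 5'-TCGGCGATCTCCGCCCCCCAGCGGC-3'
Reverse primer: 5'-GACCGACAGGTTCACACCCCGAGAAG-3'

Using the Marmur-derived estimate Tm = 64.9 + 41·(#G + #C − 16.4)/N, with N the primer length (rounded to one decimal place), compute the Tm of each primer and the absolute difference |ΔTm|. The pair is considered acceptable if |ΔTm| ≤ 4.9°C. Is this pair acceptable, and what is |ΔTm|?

Forward: G+C = 20, N = 25 → Tm = 64.9 + 41·(20 − 16.4)/25 = 70.8°C.
Reverse: G+C = 16, N = 26 → Tm = 64.9 + 41·(16 − 16.4)/26 = 64.3°C.
|ΔTm| = |70.8 − 64.3| = 6.5°C, > 4.9°C.

|ΔTm| = 6.5°C; the pair is not acceptable.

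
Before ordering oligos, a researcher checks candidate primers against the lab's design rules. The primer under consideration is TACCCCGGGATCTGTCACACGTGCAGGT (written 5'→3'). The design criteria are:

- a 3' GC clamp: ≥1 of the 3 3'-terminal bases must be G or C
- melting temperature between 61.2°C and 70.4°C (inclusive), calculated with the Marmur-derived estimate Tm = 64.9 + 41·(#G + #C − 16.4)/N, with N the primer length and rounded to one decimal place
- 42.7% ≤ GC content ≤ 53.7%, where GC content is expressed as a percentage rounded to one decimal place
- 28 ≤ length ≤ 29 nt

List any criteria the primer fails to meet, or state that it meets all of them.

Fails: GC content.

Base counts: A=5, T=6, G=8, C=9 (length 28).
GC clamp: 3' end GGT has 2 G/C ✓
Tm: Tm = 64.9 + 41·(17 − 16.4)/28 = 65.8°C ✓
GC content: GC 17/28 = 60.7%, outside 42.7–53.7% ✗
length: length 28 ✓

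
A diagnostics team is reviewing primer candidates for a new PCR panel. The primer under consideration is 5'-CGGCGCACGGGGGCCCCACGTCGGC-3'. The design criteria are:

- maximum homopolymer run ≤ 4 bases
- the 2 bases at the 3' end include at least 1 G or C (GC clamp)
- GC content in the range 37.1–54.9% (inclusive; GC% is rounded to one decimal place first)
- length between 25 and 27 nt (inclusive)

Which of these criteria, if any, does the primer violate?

Base counts: A=2, T=1, G=11, C=11 (length 25).
homopolymer run: longest run = 5, exceeds 4 ✗
GC clamp: 3' end GC has 2 G/C ✓
GC content: GC 22/25 = 88.0%, outside 37.1–54.9% ✗
length: length 25 ✓

Fails: homopolymer run, GC content.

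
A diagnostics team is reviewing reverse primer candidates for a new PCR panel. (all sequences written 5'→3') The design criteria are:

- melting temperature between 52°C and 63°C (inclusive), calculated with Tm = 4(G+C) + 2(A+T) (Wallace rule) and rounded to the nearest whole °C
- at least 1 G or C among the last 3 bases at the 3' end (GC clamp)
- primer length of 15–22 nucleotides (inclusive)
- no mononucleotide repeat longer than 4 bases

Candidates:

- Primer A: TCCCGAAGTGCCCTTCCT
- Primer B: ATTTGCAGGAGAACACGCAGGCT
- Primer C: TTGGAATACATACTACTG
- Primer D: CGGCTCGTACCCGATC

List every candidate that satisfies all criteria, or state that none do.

Primer A (18 nt, A=2 T=5 G=3 C=8): Tm = 2·7 + 4·11 = 58°C ✓; 3' end CCT has 2 G/C ✓; length 18 ✓; longest run = 3 ✓ — passes.
Primer B (23 nt, A=7 T=4 G=7 C=5): Tm = 2·11 + 4·12 = 70°C, outside 52–63°C ✗; 3' end GCT has 2 G/C ✓; length 23, outside 15–22 ✗; longest run = 3 ✓ — fails.
Primer C (18 nt, A=6 T=6 G=3 C=3): Tm = 2·12 + 4·6 = 48°C, outside 52–63°C ✗; 3' end CTG has 2 G/C ✓; length 18 ✓; longest run = 2 ✓ — fails.
Primer D (16 nt, A=2 T=3 G=4 C=7): Tm = 2·5 + 4·11 = 54°C ✓; 3' end ATC has 1 G/C ✓; length 16 ✓; longest run = 3 ✓ — passes.

Primer A and Primer D.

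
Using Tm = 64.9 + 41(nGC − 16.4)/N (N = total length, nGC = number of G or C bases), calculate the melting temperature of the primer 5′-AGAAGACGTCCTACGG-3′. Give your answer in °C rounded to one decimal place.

45.9°C

Base counts: A=5, T=2, G=5, C=4; G+C = 9, N = 16.
Tm = 64.9 + 41·(9 − 16.4)/16 = 64.9 + -303.40/16 = 45.9°C.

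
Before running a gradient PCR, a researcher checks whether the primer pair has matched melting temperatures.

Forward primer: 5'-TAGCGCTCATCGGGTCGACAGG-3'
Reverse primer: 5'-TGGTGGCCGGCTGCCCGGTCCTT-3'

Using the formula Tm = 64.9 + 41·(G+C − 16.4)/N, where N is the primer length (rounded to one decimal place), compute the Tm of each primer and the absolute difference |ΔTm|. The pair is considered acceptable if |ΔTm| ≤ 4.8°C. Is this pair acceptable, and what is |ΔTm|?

|ΔTm| = 5.6°C; the pair is not acceptable.

Forward: G+C = 14, N = 22 → Tm = 64.9 + 41·(14 − 16.4)/22 = 60.4°C.
Reverse: G+C = 17, N = 23 → Tm = 64.9 + 41·(17 − 16.4)/23 = 66.0°C.
|ΔTm| = |60.4 − 66.0| = 5.6°C, > 4.8°C.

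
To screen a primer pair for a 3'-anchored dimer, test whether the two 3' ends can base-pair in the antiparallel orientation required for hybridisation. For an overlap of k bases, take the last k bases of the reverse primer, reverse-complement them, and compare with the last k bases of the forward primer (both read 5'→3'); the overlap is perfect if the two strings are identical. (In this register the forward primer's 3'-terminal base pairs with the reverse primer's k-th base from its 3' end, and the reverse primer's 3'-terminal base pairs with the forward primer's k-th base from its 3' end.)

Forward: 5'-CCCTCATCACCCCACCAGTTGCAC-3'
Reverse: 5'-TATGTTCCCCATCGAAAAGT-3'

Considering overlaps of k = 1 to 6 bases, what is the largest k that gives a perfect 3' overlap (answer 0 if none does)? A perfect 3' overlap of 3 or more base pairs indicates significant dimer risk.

Last 6 bases (5'→3') — forward …TTGCAC, reverse …AAAAGT.
Reverse complement of the reverse primer's last 6 bases: ACTTTT; its first k bases are the reverse complement of the reverse primer's last k bases, so a perfect k-base overlap needs the forward primer's last k bases to equal them.
Comparing (forward last k vs required): k=1: C vs A ✗; k=2: AC vs AC ✓; k=3: CAC vs ACT ✗; k=4: GCAC vs ACTT ✗; k=5: TGCAC vs ACTTT ✗; k=6: TTGCAC vs ACTTTT ✗.
Only k = 2 is perfect, so the longest perfect 3' overlap is 2.

Longest perfect overlap: 2 complementary base pairs; below the dimer-risk threshold (threshold 3).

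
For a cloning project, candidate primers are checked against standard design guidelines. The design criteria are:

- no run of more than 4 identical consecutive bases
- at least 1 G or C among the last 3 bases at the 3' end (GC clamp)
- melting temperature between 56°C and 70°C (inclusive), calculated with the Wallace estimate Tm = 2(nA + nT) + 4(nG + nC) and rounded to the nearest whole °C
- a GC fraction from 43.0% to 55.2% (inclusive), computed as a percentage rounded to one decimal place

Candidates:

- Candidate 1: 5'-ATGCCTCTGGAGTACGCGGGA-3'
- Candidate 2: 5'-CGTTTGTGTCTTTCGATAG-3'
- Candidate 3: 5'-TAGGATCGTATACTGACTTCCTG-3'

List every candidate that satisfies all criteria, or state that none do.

Candidate 1 (21 nt, A=4 T=4 G=8 C=5): longest run = 3 ✓; 3' end GGA has 2 G/C ✓; Tm = 2·8 + 4·13 = 68°C ✓; GC 13/21 = 61.9%, outside 43.0–55.2% ✗ — fails.
Candidate 2 (19 nt, A=2 T=9 G=5 C=3): longest run = 3 ✓; 3' end TAG has 1 G/C ✓; Tm = 2·11 + 4·8 = 54°C, outside 56–70°C ✗; GC 8/19 = 42.1%, outside 43.0–55.2% ✗ — fails.
Candidate 3 (23 nt, A=5 T=8 G=5 C=5): longest run = 2 ✓; 3' end CTG has 2 G/C ✓; Tm = 2·13 + 4·10 = 66°C ✓; GC 10/23 = 43.5% ✓ — passes.

Candidate 3 only.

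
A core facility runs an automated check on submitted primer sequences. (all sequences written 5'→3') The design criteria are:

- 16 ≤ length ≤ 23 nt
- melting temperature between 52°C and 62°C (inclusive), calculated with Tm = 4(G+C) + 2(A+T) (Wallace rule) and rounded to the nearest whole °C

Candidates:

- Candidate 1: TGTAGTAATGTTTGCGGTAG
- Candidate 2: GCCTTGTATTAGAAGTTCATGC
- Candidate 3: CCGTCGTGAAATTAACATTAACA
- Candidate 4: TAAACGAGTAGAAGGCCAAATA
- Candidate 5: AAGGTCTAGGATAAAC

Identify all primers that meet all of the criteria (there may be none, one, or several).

Candidate 1 (20 nt, A=4 T=8 G=7 C=1): length 20 ✓; Tm = 2·12 + 4·8 = 56°C ✓ — passes.
Candidate 2 (22 nt, A=5 T=8 G=5 C=4): length 22 ✓; Tm = 2·13 + 4·9 = 62°C ✓ — passes.
Candidate 3 (23 nt, A=9 T=6 G=3 C=5): length 23 ✓; Tm = 2·15 + 4·8 = 62°C ✓ — passes.
Candidate 4 (22 nt, A=11 T=3 G=5 C=3): length 22 ✓; Tm = 2·14 + 4·8 = 60°C ✓ — passes.
Candidate 5 (16 nt, A=7 T=3 G=4 C=2): length 16 ✓; Tm = 2·10 + 4·6 = 44°C, outside 52–62°C ✗ — fails.

Candidate 1, Candidate 2, Candidate 3 and Candidate 4.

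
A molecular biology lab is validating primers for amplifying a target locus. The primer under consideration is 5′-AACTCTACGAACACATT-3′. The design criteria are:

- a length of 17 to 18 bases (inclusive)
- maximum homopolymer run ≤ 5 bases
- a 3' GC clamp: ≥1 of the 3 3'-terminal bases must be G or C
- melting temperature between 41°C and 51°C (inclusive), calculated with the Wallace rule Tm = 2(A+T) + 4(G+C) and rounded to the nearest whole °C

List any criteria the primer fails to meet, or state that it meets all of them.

Fails: GC clamp.

Base counts: A=7, T=4, G=1, C=5 (length 17).
length: length 17 ✓
homopolymer run: longest run = 2 ✓
GC clamp: 3' end ATT has 0 G/C, need ≥1 ✗
Tm: Tm = 2·11 + 4·6 = 46°C ✓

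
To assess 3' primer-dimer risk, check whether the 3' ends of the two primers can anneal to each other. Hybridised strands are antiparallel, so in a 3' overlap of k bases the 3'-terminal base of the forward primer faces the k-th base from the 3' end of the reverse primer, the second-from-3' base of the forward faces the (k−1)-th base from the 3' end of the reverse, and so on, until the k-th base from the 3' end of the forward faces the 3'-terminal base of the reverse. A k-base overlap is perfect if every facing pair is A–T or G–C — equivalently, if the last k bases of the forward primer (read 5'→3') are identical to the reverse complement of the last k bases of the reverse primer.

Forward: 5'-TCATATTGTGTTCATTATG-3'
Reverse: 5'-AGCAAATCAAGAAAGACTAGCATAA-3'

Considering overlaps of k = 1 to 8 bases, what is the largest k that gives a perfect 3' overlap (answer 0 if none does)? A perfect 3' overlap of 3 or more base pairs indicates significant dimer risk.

Last 8 bases (5'→3') — forward …TCATTATG, reverse …TAGCATAA.
Reverse complement of the reverse primer's last 8 bases: TTATGCTA; its first k bases are the reverse complement of the reverse primer's last k bases, so a perfect k-base overlap needs the forward primer's last k bases to equal them.
Comparing (forward last k vs required): k=1: G vs T ✗; k=2: TG vs TT ✗; k=3: ATG vs TTA ✗; k=4: TATG vs TTAT ✗; k=5: TTATG vs TTATG ✓; k=6: ATTATG vs TTATGC ✗; k=7: CATTATG vs TTATGCT ✗; k=8: TCATTATG vs TTATGCTA ✗.
Only k = 5 is perfect, so the longest perfect 3' overlap is 5.

Longest perfect overlap: 5 complementary base pairs; significant dimer risk (threshold 3).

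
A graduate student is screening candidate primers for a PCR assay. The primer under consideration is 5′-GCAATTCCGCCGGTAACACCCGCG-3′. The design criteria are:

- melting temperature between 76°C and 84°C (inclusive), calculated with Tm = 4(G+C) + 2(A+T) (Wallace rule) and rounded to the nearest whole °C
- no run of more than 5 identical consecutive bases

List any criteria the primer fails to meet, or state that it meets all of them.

Meets all criteria.

Base counts: A=5, T=3, G=6, C=10 (length 24).
Tm: Tm = 2·8 + 4·16 = 80°C ✓
homopolymer run: longest run = 3 ✓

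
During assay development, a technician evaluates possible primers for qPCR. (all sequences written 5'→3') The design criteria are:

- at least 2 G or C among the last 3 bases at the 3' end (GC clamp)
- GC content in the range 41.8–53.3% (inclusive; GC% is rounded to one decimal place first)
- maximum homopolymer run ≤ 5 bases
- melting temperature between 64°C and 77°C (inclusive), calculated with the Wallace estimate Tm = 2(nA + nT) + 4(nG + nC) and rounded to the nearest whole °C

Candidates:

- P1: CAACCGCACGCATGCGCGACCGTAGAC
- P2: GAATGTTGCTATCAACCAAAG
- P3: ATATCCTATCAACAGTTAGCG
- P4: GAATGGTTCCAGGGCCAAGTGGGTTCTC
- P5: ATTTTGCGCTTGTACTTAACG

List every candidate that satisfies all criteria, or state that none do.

None of the candidates satisfy all criteria.

P1 (27 nt, A=7 T=2 G=7 C=11): 3' end GAC has 2 G/C ✓; GC 18/27 = 66.7%, outside 41.8–53.3% ✗; longest run = 2 ✓; Tm = 2·9 + 4·18 = 90°C, outside 64–77°C ✗ — fails.
P2 (21 nt, A=8 T=5 G=4 C=4): 3' end AAG has 1 G/C, need ≥2 ✗; GC 8/21 = 38.1%, outside 41.8–53.3% ✗; longest run = 3 ✓; Tm = 2·13 + 4·8 = 58°C, outside 64–77°C ✗ — fails.
P3 (21 nt, A=7 T=6 G=3 C=5): 3' end GCG has 3 G/C ✓; GC 8/21 = 38.1%, outside 41.8–53.3% ✗; longest run = 2 ✓; Tm = 2·13 + 4·8 = 58°C, outside 64–77°C ✗ — fails.
P4 (28 nt, A=5 T=7 G=10 C=6): 3' end CTC has 2 G/C ✓; GC 16/28 = 57.1%, outside 41.8–53.3% ✗; longest run = 3 ✓; Tm = 2·12 + 4·16 = 88°C, outside 64–77°C ✗ — fails.
P5 (21 nt, A=4 T=9 G=4 C=4): 3' end ACG has 2 G/C ✓; GC 8/21 = 38.1%, outside 41.8–53.3% ✗; longest run = 4 ✓; Tm = 2·13 + 4·8 = 58°C, outside 64–77°C ✗ — fails.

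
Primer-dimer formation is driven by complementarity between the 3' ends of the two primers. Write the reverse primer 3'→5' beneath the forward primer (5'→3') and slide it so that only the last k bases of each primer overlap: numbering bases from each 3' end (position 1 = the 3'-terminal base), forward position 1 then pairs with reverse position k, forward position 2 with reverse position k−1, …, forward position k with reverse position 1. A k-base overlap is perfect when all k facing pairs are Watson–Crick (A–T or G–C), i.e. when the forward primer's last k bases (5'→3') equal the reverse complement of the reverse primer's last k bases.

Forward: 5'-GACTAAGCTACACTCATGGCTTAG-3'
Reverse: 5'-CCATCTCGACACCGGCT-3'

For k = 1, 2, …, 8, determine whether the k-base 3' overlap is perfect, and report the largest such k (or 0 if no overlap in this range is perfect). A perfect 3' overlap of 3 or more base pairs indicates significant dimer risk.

Last 8 bases (5'→3') — forward …TGGCTTAG, reverse …CACCGGCT.
Reverse complement of the reverse primer's last 8 bases: AGCCGGTG; its first k bases are the reverse complement of the reverse primer's last k bases, so a perfect k-base overlap needs the forward primer's last k bases to equal them.
Comparing (forward last k vs required): k=1: G vs A ✗; k=2: AG vs AG ✓; k=3: TAG vs AGC ✗; k=4: TTAG vs AGCC ✗; k=5: CTTAG vs AGCCG ✗; k=6: GCTTAG vs AGCCGG ✗; k=7: GGCTTAG vs AGCCGGT ✗; k=8: TGGCTTAG vs AGCCGGTG ✗.
Only k = 2 is perfect, so the longest perfect 3' overlap is 2.

Longest perfect overlap: 2 complementary base pairs; below the dimer-risk threshold (threshold 3).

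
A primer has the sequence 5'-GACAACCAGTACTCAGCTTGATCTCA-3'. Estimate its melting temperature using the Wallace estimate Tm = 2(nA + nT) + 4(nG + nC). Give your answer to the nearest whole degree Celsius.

Base counts: A=8, T=6, G=4, C=8 (length 26).
Tm = 2·(8+6) + 4·(4+8) = 2·14 + 4·12 = 28 + 48 = 76°C.

76°C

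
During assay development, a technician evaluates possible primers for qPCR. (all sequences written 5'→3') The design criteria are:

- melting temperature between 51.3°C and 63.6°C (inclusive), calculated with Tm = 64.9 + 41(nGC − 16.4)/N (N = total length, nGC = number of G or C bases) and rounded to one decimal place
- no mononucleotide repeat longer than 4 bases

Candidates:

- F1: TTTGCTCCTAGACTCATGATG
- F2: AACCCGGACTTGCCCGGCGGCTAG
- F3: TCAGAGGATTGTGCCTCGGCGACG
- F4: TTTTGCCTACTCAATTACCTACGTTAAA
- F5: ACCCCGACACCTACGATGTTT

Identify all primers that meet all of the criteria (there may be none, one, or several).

F3, F4 and F5.

F1 (21 nt, A=4 T=8 G=4 C=5): Tm = 64.9 + 41·(9 − 16.4)/21 = 50.5°C, outside 51.3–63.6°C ✗; longest run = 3 ✓ — fails.
F2 (24 nt, A=4 T=3 G=8 C=9): Tm = 64.9 + 41·(17 − 16.4)/24 = 65.9°C, outside 51.3–63.6°C ✗; longest run = 3 ✓ — fails.
F3 (24 nt, A=4 T=5 G=9 C=6): Tm = 64.9 + 41·(15 − 16.4)/24 = 62.5°C ✓; longest run = 2 ✓ — passes.
F4 (28 nt, A=8 T=11 G=2 C=7): Tm = 64.9 + 41·(9 − 16.4)/28 = 54.1°C ✓; longest run = 4 ✓ — passes.
F5 (21 nt, A=5 T=5 G=3 C=8): Tm = 64.9 + 41·(11 − 16.4)/21 = 54.4°C ✓; longest run = 4 ✓ — passes.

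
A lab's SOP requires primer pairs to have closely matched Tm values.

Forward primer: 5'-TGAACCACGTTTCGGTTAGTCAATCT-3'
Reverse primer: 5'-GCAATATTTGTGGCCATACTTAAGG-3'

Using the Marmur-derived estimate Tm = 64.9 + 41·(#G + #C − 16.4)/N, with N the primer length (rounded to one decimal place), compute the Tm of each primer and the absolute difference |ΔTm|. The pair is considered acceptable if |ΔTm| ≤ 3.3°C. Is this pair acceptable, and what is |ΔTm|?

Forward: G+C = 11, N = 26 → Tm = 64.9 + 41·(11 − 16.4)/26 = 56.4°C.
Reverse: G+C = 10, N = 25 → Tm = 64.9 + 41·(10 − 16.4)/25 = 54.4°C.
|ΔTm| = |56.4 − 54.4| = 2.0°C, ≤ 3.3°C.

|ΔTm| = 2.0°C; the pair is acceptable.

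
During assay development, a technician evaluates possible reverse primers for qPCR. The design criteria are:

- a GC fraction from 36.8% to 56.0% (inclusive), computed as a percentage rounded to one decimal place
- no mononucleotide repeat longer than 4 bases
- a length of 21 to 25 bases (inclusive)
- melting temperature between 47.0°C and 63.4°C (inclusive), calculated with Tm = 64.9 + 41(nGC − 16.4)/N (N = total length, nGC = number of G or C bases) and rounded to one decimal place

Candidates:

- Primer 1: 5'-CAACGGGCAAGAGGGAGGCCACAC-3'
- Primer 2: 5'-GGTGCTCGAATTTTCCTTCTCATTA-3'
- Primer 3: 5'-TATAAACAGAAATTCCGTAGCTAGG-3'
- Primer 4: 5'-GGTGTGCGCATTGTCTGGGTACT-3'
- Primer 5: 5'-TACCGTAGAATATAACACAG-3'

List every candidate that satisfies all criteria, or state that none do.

Primer 1 (24 nt, A=8 T=0 G=9 C=7): GC 16/24 = 66.7%, outside 36.8–56.0% ✗; longest run = 3 ✓; length 24 ✓; Tm = 64.9 + 41·(16 − 16.4)/24 = 64.2°C, outside 47.0–63.4°C ✗ — fails.
Primer 2 (25 nt, A=4 T=11 G=4 C=6): GC 10/25 = 40.0% ✓; longest run = 4 ✓; length 25 ✓; Tm = 64.9 + 41·(10 − 16.4)/25 = 54.4°C ✓ — passes.
Primer 3 (25 nt, A=10 T=6 G=5 C=4): GC 9/25 = 36.0%, outside 36.8–56.0% ✗; longest run = 3 ✓; length 25 ✓; Tm = 64.9 + 41·(9 − 16.4)/25 = 52.8°C ✓ — fails.
Primer 4 (23 nt, A=2 T=8 G=9 C=4): GC 13/23 = 56.5%, outside 36.8–56.0% ✗; longest run = 3 ✓; length 23 ✓; Tm = 64.9 + 41·(13 − 16.4)/23 = 58.8°C ✓ — fails.
Primer 5 (20 nt, A=9 T=4 G=3 C=4): GC 7/20 = 35.0%, outside 36.8–56.0% ✗; longest run = 2 ✓; length 20, outside 21–25 ✗; Tm = 64.9 + 41·(7 − 16.4)/20 = 45.6°C, outside 47.0–63.4°C ✗ — fails.

Primer 2 only.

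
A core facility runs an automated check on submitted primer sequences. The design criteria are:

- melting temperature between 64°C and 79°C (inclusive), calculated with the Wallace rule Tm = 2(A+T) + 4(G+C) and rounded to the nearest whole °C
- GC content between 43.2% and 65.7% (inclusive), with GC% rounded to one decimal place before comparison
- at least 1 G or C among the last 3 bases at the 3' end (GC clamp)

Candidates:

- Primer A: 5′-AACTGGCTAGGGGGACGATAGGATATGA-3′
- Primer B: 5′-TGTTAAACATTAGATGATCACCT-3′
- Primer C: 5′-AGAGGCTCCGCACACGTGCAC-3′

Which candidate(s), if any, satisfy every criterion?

Primer A (28 nt, A=9 T=5 G=11 C=3): Tm = 2·14 + 4·14 = 84°C, outside 64–79°C ✗; GC 14/28 = 50.0% ✓; 3' end TGA has 1 G/C ✓ — fails.
Primer B (23 nt, A=8 T=8 G=3 C=4): Tm = 2·16 + 4·7 = 60°C, outside 64–79°C ✗; GC 7/23 = 30.4%, outside 43.2–65.7% ✗; 3' end CCT has 2 G/C ✓ — fails.
Primer C (21 nt, A=5 T=2 G=6 C=8): Tm = 2·7 + 4·14 = 70°C ✓; GC 14/21 = 66.7%, outside 43.2–65.7% ✗; 3' end CAC has 2 G/C ✓ — fails.

None of the candidates satisfy all criteria.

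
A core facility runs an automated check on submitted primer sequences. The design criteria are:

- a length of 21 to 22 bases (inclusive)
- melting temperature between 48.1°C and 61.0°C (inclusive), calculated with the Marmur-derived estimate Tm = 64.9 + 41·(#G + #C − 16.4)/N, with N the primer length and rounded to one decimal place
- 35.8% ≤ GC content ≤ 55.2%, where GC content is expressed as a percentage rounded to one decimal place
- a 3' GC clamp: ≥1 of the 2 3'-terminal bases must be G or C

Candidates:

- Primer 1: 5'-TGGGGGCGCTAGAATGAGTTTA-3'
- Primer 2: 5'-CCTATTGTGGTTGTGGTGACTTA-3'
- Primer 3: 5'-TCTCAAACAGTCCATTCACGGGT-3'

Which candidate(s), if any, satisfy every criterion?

Primer 1 (22 nt, A=5 T=6 G=9 C=2): length 22 ✓; Tm = 64.9 + 41·(11 − 16.4)/22 = 54.8°C ✓; GC 11/22 = 50.0% ✓; 3' end TA has 0 G/C, need ≥1 ✗ — fails.
Primer 2 (23 nt, A=3 T=10 G=7 C=3): length 23, outside 21–22 ✗; Tm = 64.9 + 41·(10 − 16.4)/23 = 53.5°C ✓; GC 10/23 = 43.5% ✓; 3' end TA has 0 G/C, need ≥1 ✗ — fails.
Primer 3 (23 nt, A=6 T=6 G=4 C=7): length 23, outside 21–22 ✗; Tm = 64.9 + 41·(11 − 16.4)/23 = 55.3°C ✓; GC 11/23 = 47.8% ✓; 3' end GT has 1 G/C ✓ — fails.

None of the candidates satisfy all criteria.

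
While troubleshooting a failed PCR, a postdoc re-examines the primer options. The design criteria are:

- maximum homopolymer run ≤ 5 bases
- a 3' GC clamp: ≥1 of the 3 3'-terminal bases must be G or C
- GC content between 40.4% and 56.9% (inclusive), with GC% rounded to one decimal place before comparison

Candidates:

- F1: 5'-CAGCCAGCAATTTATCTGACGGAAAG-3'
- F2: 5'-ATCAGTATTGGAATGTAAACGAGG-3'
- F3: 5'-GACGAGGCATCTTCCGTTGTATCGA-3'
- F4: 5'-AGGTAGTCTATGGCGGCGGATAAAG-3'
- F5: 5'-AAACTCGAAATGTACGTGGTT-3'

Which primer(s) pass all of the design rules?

F1 (26 nt, A=9 T=5 G=6 C=6): longest run = 3 ✓; 3' end AAG has 1 G/C ✓; GC 12/26 = 46.2% ✓ — passes.
F2 (24 nt, A=9 T=6 G=7 C=2): longest run = 3 ✓; 3' end AGG has 2 G/C ✓; GC 9/24 = 37.5%, outside 40.4–56.9% ✗ — fails.
F3 (25 nt, A=5 T=7 G=7 C=6): longest run = 2 ✓; 3' end CGA has 2 G/C ✓; GC 13/25 = 52.0% ✓ — passes.
F4 (25 nt, A=7 T=5 G=10 C=3): longest run = 3 ✓; 3' end AAG has 1 G/C ✓; GC 13/25 = 52.0% ✓ — passes.
F5 (21 nt, A=7 T=6 G=5 C=3): longest run = 3 ✓; 3' end GTT has 1 G/C ✓; GC 8/21 = 38.1%, outside 40.4–56.9% ✗ — fails.

F1, F3 and F4.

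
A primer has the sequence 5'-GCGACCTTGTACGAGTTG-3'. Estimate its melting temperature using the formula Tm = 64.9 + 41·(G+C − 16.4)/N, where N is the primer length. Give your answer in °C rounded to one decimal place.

50.3°C

Base counts: A=3, T=5, G=6, C=4; G+C = 10, N = 18.
Tm = 64.9 + 41·(10 − 16.4)/18 = 64.9 + -262.40/18 = 50.3°C.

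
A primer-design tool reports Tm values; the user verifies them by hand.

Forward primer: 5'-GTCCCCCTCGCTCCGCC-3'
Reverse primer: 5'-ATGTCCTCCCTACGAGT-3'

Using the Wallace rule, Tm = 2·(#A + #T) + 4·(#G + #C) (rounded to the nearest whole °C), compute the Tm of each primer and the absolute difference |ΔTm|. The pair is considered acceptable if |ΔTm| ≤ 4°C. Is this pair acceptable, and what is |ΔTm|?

Forward: A=0 T=3 G=3 C=11 → Tm = 2·3 + 4·14 = 62°C.
Reverse: A=3 T=5 G=3 C=6 → Tm = 2·8 + 4·9 = 52°C.
|ΔTm| = |62 − 52| = 10°C, > 4°C.

|ΔTm| = 10°C; the pair is not acceptable.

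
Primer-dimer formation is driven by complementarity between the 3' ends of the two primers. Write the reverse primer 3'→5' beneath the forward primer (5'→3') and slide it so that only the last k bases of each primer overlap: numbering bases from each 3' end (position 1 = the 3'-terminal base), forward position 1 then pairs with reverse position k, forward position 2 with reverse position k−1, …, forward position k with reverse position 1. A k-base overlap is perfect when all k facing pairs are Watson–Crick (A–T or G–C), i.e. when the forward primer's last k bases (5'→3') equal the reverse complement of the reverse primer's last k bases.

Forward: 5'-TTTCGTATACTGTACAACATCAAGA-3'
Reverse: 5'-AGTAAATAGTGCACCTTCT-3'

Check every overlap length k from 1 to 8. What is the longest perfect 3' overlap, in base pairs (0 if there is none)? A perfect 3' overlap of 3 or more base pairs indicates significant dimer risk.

Last 8 bases (5'→3') — forward …CATCAAGA, reverse …CACCTTCT.
Reverse complement of the reverse primer's last 8 bases: AGAAGGTG; its first k bases are the reverse complement of the reverse primer's last k bases, so a perfect k-base overlap needs the forward primer's last k bases to equal them.
Comparing (forward last k vs required): k=1: A vs A ✓; k=2: GA vs AG ✗; k=3: AGA vs AGA ✓; k=4: AAGA vs AGAA ✗; k=5: CAAGA vs AGAAG ✗; k=6: TCAAGA vs AGAAGG ✗; k=7: ATCAAGA vs AGAAGGT ✗; k=8: CATCAAGA vs AGAAGGTG ✗.
Perfect overlaps at k = 1, 3; the largest is 3.

Longest perfect overlap: 3 complementary base pairs; significant dimer risk (threshold 3).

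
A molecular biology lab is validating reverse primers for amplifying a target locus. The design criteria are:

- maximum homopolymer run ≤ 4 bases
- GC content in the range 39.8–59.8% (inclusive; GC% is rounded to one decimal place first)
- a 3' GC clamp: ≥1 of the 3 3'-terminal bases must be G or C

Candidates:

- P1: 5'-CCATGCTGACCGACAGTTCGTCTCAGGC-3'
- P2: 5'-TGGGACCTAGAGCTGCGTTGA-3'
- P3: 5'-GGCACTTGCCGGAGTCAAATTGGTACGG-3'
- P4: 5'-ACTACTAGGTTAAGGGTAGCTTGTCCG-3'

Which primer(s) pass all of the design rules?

P2, P3 and P4.

P1 (28 nt, A=5 T=6 G=7 C=10): longest run = 2 ✓; GC 17/28 = 60.7%, outside 39.8–59.8% ✗; 3' end GGC has 3 G/C ✓ — fails.
P2 (21 nt, A=4 T=5 G=8 C=4): longest run = 3 ✓; GC 12/21 = 57.1% ✓; 3' end TGA has 1 G/C ✓ — passes.
P3 (28 nt, A=6 T=6 G=10 C=6): longest run = 3 ✓; GC 16/28 = 57.1% ✓; 3' end CGG has 3 G/C ✓ — passes.
P4 (27 nt, A=6 T=8 G=8 C=5): longest run = 3 ✓; GC 13/27 = 48.1% ✓; 3' end CCG has 3 G/C ✓ — passes.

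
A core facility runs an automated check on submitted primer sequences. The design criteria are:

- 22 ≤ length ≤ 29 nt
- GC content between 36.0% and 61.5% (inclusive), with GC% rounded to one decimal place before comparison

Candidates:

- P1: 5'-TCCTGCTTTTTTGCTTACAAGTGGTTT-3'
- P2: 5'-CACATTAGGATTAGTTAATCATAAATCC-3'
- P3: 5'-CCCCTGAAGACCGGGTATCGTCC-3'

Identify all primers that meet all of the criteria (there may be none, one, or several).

P1 (27 nt, A=3 T=14 G=5 C=5): length 27 ✓; GC 10/27 = 37.0% ✓ — passes.
P2 (28 nt, A=11 T=9 G=3 C=5): length 28 ✓; GC 8/28 = 28.6%, outside 36.0–61.5% ✗ — fails.
P3 (23 nt, A=4 T=4 G=6 C=9): length 23 ✓; GC 15/23 = 65.2%, outside 36.0–61.5% ✗ — fails.

P1 only.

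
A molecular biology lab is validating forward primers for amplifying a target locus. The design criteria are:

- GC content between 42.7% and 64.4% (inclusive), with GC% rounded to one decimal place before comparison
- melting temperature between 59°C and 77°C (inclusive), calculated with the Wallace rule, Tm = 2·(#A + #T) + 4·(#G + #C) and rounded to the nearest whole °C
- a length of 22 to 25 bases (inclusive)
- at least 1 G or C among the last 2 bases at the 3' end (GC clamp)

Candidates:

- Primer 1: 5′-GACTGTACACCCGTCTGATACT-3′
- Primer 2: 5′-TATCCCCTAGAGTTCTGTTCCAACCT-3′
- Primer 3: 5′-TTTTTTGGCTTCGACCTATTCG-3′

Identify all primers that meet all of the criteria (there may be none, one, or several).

Primer 1 only.

Primer 1 (22 nt, A=5 T=6 G=4 C=7): GC 11/22 = 50.0% ✓; Tm = 2·11 + 4·11 = 66°C ✓; length 22 ✓; 3' end CT has 1 G/C ✓ — passes.
Primer 2 (26 nt, A=5 T=9 G=3 C=9): GC 12/26 = 46.2% ✓; Tm = 2·14 + 4·12 = 76°C ✓; length 26, outside 22–25 ✗; 3' end CT has 1 G/C ✓ — fails.
Primer 3 (22 nt, A=2 T=11 G=4 C=5): GC 9/22 = 40.9%, outside 42.7–64.4% ✗; Tm = 2·13 + 4·9 = 62°C ✓; length 22 ✓; 3' end CG has 2 G/C ✓ — fails.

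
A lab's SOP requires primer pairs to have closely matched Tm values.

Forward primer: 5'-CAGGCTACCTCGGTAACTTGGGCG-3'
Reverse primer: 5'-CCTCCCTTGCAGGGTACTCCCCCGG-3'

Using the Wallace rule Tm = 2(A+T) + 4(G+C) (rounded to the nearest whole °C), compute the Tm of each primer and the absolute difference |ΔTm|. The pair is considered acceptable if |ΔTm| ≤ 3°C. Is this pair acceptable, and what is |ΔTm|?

Forward: A=4 T=5 G=8 C=7 → Tm = 2·9 + 4·15 = 78°C.
Reverse: A=2 T=5 G=6 C=12 → Tm = 2·7 + 4·18 = 86°C.
|ΔTm| = |78 − 86| = 8°C, > 3°C.

|ΔTm| = 8°C; the pair is not acceptable.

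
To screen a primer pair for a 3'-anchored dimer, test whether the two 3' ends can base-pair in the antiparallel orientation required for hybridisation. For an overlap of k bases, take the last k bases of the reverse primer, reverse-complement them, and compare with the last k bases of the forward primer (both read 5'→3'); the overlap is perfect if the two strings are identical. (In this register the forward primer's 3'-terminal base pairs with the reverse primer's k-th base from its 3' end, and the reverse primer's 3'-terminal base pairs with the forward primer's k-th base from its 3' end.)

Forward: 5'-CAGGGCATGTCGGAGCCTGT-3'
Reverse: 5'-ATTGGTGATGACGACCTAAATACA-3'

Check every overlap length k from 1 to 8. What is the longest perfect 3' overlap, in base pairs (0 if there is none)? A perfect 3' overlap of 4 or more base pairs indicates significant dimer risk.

Longest perfect overlap: 3 complementary base pairs; below the dimer-risk threshold (threshold 4).

Last 8 bases (5'→3') — forward …GAGCCTGT, reverse …TAAATACA.
Reverse complement of the reverse primer's last 8 bases: TGTATTTA; its first k bases are the reverse complement of the reverse primer's last k bases, so a perfect k-base overlap needs the forward primer's last k bases to equal them.
Comparing (forward last k vs required): k=1: T vs T ✓; k=2: GT vs TG ✗; k=3: TGT vs TGT ✓; k=4: CTGT vs TGTA ✗; k=5: CCTGT vs TGTAT ✗; k=6: GCCTGT vs TGTATT ✗; k=7: AGCCTGT vs TGTATTT ✗; k=8: GAGCCTGT vs TGTATTTA ✗.
Perfect overlaps at k = 1, 3; the largest is 3.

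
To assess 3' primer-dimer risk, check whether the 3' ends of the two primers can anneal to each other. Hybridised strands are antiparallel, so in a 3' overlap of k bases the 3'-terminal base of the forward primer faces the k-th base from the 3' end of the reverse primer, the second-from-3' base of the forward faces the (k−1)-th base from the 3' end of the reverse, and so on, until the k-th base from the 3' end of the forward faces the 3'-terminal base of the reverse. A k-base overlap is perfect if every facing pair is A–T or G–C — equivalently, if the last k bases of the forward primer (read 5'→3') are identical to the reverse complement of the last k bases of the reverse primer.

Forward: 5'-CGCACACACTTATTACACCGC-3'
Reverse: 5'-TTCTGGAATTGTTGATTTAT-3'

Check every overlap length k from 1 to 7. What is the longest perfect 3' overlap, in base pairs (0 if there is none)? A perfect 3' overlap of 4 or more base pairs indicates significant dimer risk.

Longest perfect overlap: 0 complementary base pairs; below the dimer-risk threshold (threshold 4).

Last 7 bases (5'→3') — forward …ACACCGC, reverse …GATTTAT.
Reverse complement of the reverse primer's last 7 bases: ATAAATC; its first k bases are the reverse complement of the reverse primer's last k bases, so a perfect k-base overlap needs the forward primer's last k bases to equal them.
Comparing (forward last k vs required): k=1: C vs A ✗; k=2: GC vs AT ✗; k=3: CGC vs ATA ✗; k=4: CCGC vs ATAA ✗; k=5: ACCGC vs ATAAA ✗; k=6: CACCGC vs ATAAAT ✗; k=7: ACACCGC vs ATAAATC ✗.
No overlap length from 1 to 7 is perfect, so the longest perfect 3' overlap is 0.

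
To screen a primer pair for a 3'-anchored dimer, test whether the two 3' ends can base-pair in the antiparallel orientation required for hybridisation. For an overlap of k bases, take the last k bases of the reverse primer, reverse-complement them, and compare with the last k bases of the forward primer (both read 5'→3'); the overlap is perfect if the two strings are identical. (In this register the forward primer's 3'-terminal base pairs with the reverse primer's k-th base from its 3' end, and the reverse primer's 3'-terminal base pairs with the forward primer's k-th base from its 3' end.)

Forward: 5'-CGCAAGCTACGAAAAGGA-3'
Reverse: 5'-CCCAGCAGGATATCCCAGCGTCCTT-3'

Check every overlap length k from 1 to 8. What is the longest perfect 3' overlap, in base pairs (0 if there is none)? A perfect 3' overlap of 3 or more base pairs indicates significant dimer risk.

Last 8 bases (5'→3') — forward …GAAAAGGA, reverse …GCGTCCTT.
Reverse complement of the reverse primer's last 8 bases: AAGGACGC; its first k bases are the reverse complement of the reverse primer's last k bases, so a perfect k-base overlap needs the forward primer's last k bases to equal them.
Comparing (forward last k vs required): k=1: A vs A ✓; k=2: GA vs AA ✗; k=3: GGA vs AAG ✗; k=4: AGGA vs AAGG ✗; k=5: AAGGA vs AAGGA ✓; k=6: AAAGGA vs AAGGAC ✗; k=7: AAAAGGA vs AAGGACG ✗; k=8: GAAAAGGA vs AAGGACGC ✗.
Perfect overlaps at k = 1, 5; the largest is 5.

Longest perfect overlap: 5 complementary base pairs; significant dimer risk (threshold 3).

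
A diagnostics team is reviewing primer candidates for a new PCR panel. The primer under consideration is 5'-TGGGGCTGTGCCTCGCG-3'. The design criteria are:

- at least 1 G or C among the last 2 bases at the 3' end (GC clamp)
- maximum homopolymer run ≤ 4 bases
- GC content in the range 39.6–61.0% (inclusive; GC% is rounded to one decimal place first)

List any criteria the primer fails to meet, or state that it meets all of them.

Fails: GC content.

Base counts: A=0, T=4, G=8, C=5 (length 17).
GC clamp: 3' end CG has 2 G/C ✓
homopolymer run: longest run = 4 ✓
GC content: GC 13/17 = 76.5%, outside 39.6–61.0% ✗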